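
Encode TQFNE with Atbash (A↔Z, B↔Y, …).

T(19) → G(6)
Q(16) → J(9)
F(5) → U(20)
N(13) → M(12)
E(4) → V(21)

GJUMV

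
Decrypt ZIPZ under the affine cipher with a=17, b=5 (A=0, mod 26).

SRWS

The inverse of 17 mod 26 is 23, since 17·23=391≡1. Apply D(y)=23·(y−5) mod 26:
Z(25): 23·(25−5)=460≡18 → S
I(8): 23·(8−5)=69≡17 → R
P(15): 23·(15−5)=230≡22 → W
Z(25): 23·(25−5)=460≡18 → S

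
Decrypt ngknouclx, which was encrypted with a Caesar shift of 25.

n(13): 13−25=-12≡14 → o
g(6): 6−25=-19≡7 → h
k(10): 10−25=-15≡11 → l
n(13): 13−25=-12≡14 → o
o(14): 14−25=-11≡15 → p
u(20): 20−25=-5≡21 → v
c(2): 2−25=-23≡3 → d
l(11): 11−25=-14≡12 → m
x(23): 23−25=-2≡24 → y

ohlopvdmy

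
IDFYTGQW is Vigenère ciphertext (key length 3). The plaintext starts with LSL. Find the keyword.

XLU

Subtract each crib letter from the matching ciphertext letter (mod 26):
I(8)−L(11)=-3≡23 → X
D(3)−S(18)=-15≡11 → L
F(5)−L(11)=-6≡20 → U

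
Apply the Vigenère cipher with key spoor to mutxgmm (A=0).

Repeat the key across the message: spoorsp
m(12)+s(18): 30≡4 → e
u(20)+p(15): 35≡9 → j
t(19)+o(14): 33≡7 → h
x(23)+o(14): 37≡11 → l
g(6)+r(17): 23 → x
m(12)+s(18): 30≡4 → e
m(12)+p(15): 27≡1 → b

ejhlxeb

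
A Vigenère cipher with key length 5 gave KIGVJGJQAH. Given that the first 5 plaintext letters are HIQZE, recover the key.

DAQWF

Subtract each crib letter from the matching ciphertext letter (mod 26):
K(10)−H(7)=3 → D
I(8)−I(8)=0 → A
G(6)−Q(16)=-10≡16 → Q
V(21)−Z(25)=-4≡22 → W
J(9)−E(4)=5 → F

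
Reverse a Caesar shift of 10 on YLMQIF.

OBCGYV

Y(24): 24−10=14 → O
L(11): 11−10=1 → B
M(12): 12−10=2 → C
Q(16): 16−10=6 → G
I(8): 8−10=-2≡24 → Y
F(5): 5−10=-5≡21 → V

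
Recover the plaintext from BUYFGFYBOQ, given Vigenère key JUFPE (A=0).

SATQCWEWZM

Repeat the key across the ciphertext: JUFPEJUFPE
B(1)−J(9): -8≡18 → S
U(20)−U(20): 0 → A
Y(24)−F(5): 19 → T
F(5)−P(15): -10≡16 → Q
G(6)−E(4): 2 → C
F(5)−J(9): -4≡22 → W
Y(24)−U(20): 4 → E
B(1)−F(5): -4≡22 → W
O(14)−P(15): -1≡25 → Z
Q(16)−E(4): 12 → M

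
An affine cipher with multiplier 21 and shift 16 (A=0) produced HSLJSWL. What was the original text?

The inverse of 21 mod 26 is 5, since 21·5=105≡1. Apply D(y)=5·(y−16) mod 26:
H(7): 5·(7−16)=-45≡7 → H
S(18): 5·(18−16)=10 → K
L(11): 5·(11−16)=-25≡1 → B
J(9): 5·(9−16)=-35≡17 → R
S(18): 5·(18−16)=10 → K
W(22): 5·(22−16)=30≡4 → E
L(11): 5·(11−16)=-25≡1 → B

HKBRKEB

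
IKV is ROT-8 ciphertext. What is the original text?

I(8): 8−8=0 → A
K(10): 10−8=2 → C
V(21): 21−8=13 → N

ACN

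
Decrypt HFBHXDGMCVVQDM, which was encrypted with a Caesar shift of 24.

H(7): 7−24=-17≡9 → J
F(5): 5−24=-19≡7 → H
B(1): 1−24=-23≡3 → D
H(7): 7−24=-17≡9 → J
X(23): 23−24=-1≡25 → Z
D(3): 3−24=-21≡5 → F
G(6): 6−24=-18≡8 → I
M(12): 12−24=-12≡14 → O
C(2): 2−24=-22≡4 → E
V(21): 21−24=-3≡23 → X
V(21): 21−24=-3≡23 → X
Q(16): 16−24=-8≡18 → S
D(3): 3−24=-21≡5 → F
M(12): 12−24=-12≡14 → O

JHDJZFIOEXXSFO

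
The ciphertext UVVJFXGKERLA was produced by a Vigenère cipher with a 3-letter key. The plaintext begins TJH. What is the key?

BMO

Subtract each crib letter from the matching ciphertext letter (mod 26):
U(20)−T(19)=1 → B
V(21)−J(9)=12 → M
V(21)−H(7)=14 → O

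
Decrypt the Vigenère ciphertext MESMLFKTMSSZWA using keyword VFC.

RZQRGDPOKXNXBV

Repeat the key across the ciphertext: VFCVFCVFCVFCVF
M(12)−V(21): -9≡17 → R
E(4)−F(5): -1≡25 → Z
S(18)−C(2): 16 → Q
M(12)−V(21): -9≡17 → R
L(11)−F(5): 6 → G
F(5)−C(2): 3 → D
K(10)−V(21): -11≡15 → P
T(19)−F(5): 14 → O
M(12)−C(2): 10 → K
S(18)−V(21): -3≡23 → X
S(18)−F(5): 13 → N
Z(25)−C(2): 23 → X
W(22)−V(21): 1 → B
A(0)−F(5): -5≡21 → V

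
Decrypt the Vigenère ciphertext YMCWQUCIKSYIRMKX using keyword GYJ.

Repeat the key across the ciphertext: GYJGYJGYJGYJGYJG
Y(24)−G(6): 18 → S
M(12)−Y(24): -12≡14 → O
C(2)−J(9): -7≡19 → T
W(22)−G(6): 16 → Q
Q(16)−Y(24): -8≡18 → S
U(20)−J(9): 11 → L
C(2)−G(6): -4≡22 → W
I(8)−Y(24): -16≡10 → K
K(10)−J(9): 1 → B
S(18)−G(6): 12 → M
Y(24)−Y(24): 0 → A
I(8)−J(9): -1≡25 → Z
R(17)−G(6): 11 → L
M(12)−Y(24): -12≡14 → O
K(10)−J(9): 1 → B
X(23)−G(6): 17 → R

SOTQSLWKBMAZLOBR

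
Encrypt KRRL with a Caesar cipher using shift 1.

LSSM

K(10): 10+1=11 → L
R(17): 17+1=18 → S
R(17): 17+1=18 → S
L(11): 11+1=12 → M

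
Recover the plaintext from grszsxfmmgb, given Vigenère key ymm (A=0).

Repeat the key across the ciphertext: ymmymmymmym
g(6)−y(24): -18≡8 → i
r(17)−m(12): 5 → f
s(18)−m(12): 6 → g
z(25)−y(24): 1 → b
s(18)−m(12): 6 → g
x(23)−m(12): 11 → l
f(5)−y(24): -19≡7 → h
m(12)−m(12): 0 → a
m(12)−m(12): 0 → a
g(6)−y(24): -18≡8 → i
b(1)−m(12): -11≡15 → p

ifgbglhaaip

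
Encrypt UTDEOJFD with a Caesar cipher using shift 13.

HGQRBWSQ

U(20): 20+13=33≡7 → H
T(19): 19+13=32≡6 → G
D(3): 3+13=16 → Q
E(4): 4+13=17 → R
O(14): 14+13=27≡1 → B
J(9): 9+13=22 → W
F(5): 5+13=18 → S
D(3): 3+13=16 → Q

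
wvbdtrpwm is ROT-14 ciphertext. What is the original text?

w(22): 22−14=8 → i
v(21): 21−14=7 → h
b(1): 1−14=-13≡13 → n
d(3): 3−14=-11≡15 → p
t(19): 19−14=5 → f
r(17): 17−14=3 → d
p(15): 15−14=1 → b
w(22): 22−14=8 → i
m(12): 12−14=-2≡24 → y

ihnpfdbiy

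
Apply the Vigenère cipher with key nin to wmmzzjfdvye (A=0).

juzmhwslilm

Repeat the key across the message: ninninninni
w(22)+n(13): 35≡9 → j
m(12)+i(8): 20 → u
m(12)+n(13): 25 → z
z(25)+n(13): 38≡12 → m
z(25)+i(8): 33≡7 → h
j(9)+n(13): 22 → w
f(5)+n(13): 18 → s
d(3)+i(8): 11 → l
v(21)+n(13): 34≡8 → i
y(24)+n(13): 37≡11 → l
e(4)+i(8): 12 → m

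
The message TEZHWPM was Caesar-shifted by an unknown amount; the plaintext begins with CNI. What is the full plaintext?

From the crib: T(19)−C(2)=17, so the shift is 17.
Subtract 17 from each ciphertext letter:
T(19): 19−17=2 → C
E(4): 4−17=-13≡13 → N
Z(25): 25−17=8 → I
H(7): 7−17=-10≡16 → Q
W(22): 22−17=5 → F
P(15): 15−17=-2≡24 → Y
M(12): 12−17=-5≡21 → V

CNIQFYV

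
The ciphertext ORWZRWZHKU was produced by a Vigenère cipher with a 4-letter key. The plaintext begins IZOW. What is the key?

Subtract each crib letter from the matching ciphertext letter (mod 26):
O(14)−I(8)=6 → G
R(17)−Z(25)=-8≡18 → S
W(22)−O(14)=8 → I
Z(25)−W(22)=3 → D

GSID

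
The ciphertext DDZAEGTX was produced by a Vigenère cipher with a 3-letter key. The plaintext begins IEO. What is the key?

Subtract each crib letter from the matching ciphertext letter (mod 26):
D(3)−I(8)=-5≡21 → V
D(3)−E(4)=-1≡25 → Z
Z(25)−O(14)=11 → L

VZL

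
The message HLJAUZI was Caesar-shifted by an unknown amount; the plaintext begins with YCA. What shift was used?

From the crib: H(7)−Y(24)=-17≡9, so the shift is 9.

9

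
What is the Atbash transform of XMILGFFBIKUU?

X(23) → C(2)
M(12) → N(13)
I(8) → R(17)
L(11) → O(14)
G(6) → T(19)
F(5) → U(20)
F(5) → U(20)
B(1) → Y(24)
I(8) → R(17)
K(10) → P(15)
U(20) → F(5)
U(20) → F(5)

CNROTUUYRPFF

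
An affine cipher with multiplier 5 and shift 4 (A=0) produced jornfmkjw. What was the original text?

bcnhvmwbo

The inverse of 5 mod 26 is 21, since 5·21=105≡1. Apply D(y)=21·(y−4) mod 26:
j(9): 21·(9−4)=105≡1 → b
o(14): 21·(14−4)=210≡2 → c
r(17): 21·(17−4)=273≡13 → n
n(13): 21·(13−4)=189≡7 → h
f(5): 21·(5−4)=21 → v
m(12): 21·(12−4)=168≡12 → m
k(10): 21·(10−4)=126≡22 → w
j(9): 21·(9−4)=105≡1 → b
w(22): 21·(22−4)=378≡14 → o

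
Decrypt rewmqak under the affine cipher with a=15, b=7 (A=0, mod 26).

The inverse of 15 mod 26 is 7, since 15·7=105≡1. Apply D(y)=7·(y−7) mod 26:
r(17): 7·(17−7)=70≡18 → s
e(4): 7·(4−7)=-21≡5 → f
w(22): 7·(22−7)=105≡1 → b
m(12): 7·(12−7)=35≡9 → j
q(16): 7·(16−7)=63≡11 → l
a(0): 7·(0−7)=-49≡3 → d
k(10): 7·(10−7)=21 → v

sfbjldv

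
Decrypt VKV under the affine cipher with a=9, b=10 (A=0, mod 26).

HAH

The inverse of 9 mod 26 is 3, since 9·3=27≡1. Apply D(y)=3·(y−10) mod 26:
V(21): 3·(21−10)=33≡7 → H
K(10): 3·(10−10)=0 → A
V(21): 3·(21−10)=33≡7 → H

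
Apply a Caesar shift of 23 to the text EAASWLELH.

E(4): 4+23=27≡1 → B
A(0): 0+23=23 → X
A(0): 0+23=23 → X
S(18): 18+23=41≡15 → P
W(22): 22+23=45≡19 → T
L(11): 11+23=34≡8 → I
E(4): 4+23=27≡1 → B
L(11): 11+23=34≡8 → I
H(7): 7+23=30≡4 → E

BXXPTIBIE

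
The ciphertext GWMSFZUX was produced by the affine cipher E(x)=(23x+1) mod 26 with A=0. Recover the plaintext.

HTFDQSLK

The inverse of 23 mod 26 is 17, since 23·17=391≡1. Apply D(y)=17·(y−1) mod 26:
G(6): 17·(6−1)=85≡7 → H
W(22): 17·(22−1)=357≡19 → T
M(12): 17·(12−1)=187≡5 → F
S(18): 17·(18−1)=289≡3 → D
F(5): 17·(5−1)=68≡16 → Q
Z(25): 17·(25−1)=408≡18 → S
U(20): 17·(20−1)=323≡11 → L
X(23): 17·(23−1)=374≡10 → K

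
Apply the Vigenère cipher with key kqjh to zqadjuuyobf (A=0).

Repeat the key across the message: kqjhkqjhkqj
z(25)+k(10): 35≡9 → j
q(16)+q(16): 32≡6 → g
a(0)+j(9): 9 → j
d(3)+h(7): 10 → k
j(9)+k(10): 19 → t
u(20)+q(16): 36≡10 → k
u(20)+j(9): 29≡3 → d
y(24)+h(7): 31≡5 → f
o(14)+k(10): 24 → y
b(1)+q(16): 17 → r
f(5)+j(9): 14 → o

jgjktkdfyro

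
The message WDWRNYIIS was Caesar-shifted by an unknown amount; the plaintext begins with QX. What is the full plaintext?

From the crib: W(22)−Q(16)=6, so the shift is 6.
Subtract 6 from each ciphertext letter:
W(22): 22−6=16 → Q
D(3): 3−6=-3≡23 → X
W(22): 22−6=16 → Q
R(17): 17−6=11 → L
N(13): 13−6=7 → H
Y(24): 24−6=18 → S
I(8): 8−6=2 → C
I(8): 8−6=2 → C
S(18): 18−6=12 → M

QXQLHSCCM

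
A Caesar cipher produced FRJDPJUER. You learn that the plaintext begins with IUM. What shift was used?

23

From the crib: F(5)−I(8)=-3≡23, so the shift is 23.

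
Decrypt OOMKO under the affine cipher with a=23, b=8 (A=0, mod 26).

YYQIY

The inverse of 23 mod 26 is 17, since 23·17=391≡1. Apply D(y)=17·(y−8) mod 26:
O(14): 17·(14−8)=102≡24 → Y
O(14): 17·(14−8)=102≡24 → Y
M(12): 17·(12−8)=68≡16 → Q
K(10): 17·(10−8)=34≡8 → I
O(14): 17·(14−8)=102≡24 → Y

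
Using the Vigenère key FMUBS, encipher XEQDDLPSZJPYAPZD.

CQKEVQBMABUKUQRI

Repeat the key across the message: FMUBSFMUBSFMUBSF
X(23)+F(5): 28≡2 → C
E(4)+M(12): 16 → Q
Q(16)+U(20): 36≡10 → K
D(3)+B(1): 4 → E
D(3)+S(18): 21 → V
L(11)+F(5): 16 → Q
P(15)+M(12): 27≡1 → B
S(18)+U(20): 38≡12 → M
Z(25)+B(1): 26≡0 → A
J(9)+S(18): 27≡1 → B
P(15)+F(5): 20 → U
Y(24)+M(12): 36≡10 → K
A(0)+U(20): 20 → U
P(15)+B(1): 16 → Q
Z(25)+S(18): 43≡17 → R
D(3)+F(5): 8 → I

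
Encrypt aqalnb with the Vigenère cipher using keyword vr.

Repeat the key across the message: vrvrvr
a(0)+v(21): 21 → v
q(16)+r(17): 33≡7 → h
a(0)+v(21): 21 → v
l(11)+r(17): 28≡2 → c
n(13)+v(21): 34≡8 → i
b(1)+r(17): 18 → s

vhvcis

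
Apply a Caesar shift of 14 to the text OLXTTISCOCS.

O(14): 14+14=28≡2 → C
L(11): 11+14=25 → Z
X(23): 23+14=37≡11 → L
T(19): 19+14=33≡7 → H
T(19): 19+14=33≡7 → H
I(8): 8+14=22 → W
S(18): 18+14=32≡6 → G
C(2): 2+14=16 → Q
O(14): 14+14=28≡2 → C
C(2): 2+14=16 → Q
S(18): 18+14=32≡6 → G

CZLHHWGQCQG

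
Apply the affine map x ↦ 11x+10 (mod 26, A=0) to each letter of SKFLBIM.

S(18): 11·18+10=208≡0 → A
K(10): 11·10+10=120≡16 → Q
F(5): 11·5+10=65≡13 → N
L(11): 11·11+10=131≡1 → B
B(1): 11·1+10=21 → V
I(8): 11·8+10=98≡20 → U
M(12): 11·12+10=142≡12 → M

AQNBVUM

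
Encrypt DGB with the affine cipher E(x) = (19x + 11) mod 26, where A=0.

D(3): 19·3+11=68≡16 → Q
G(6): 19·6+11=125≡21 → V
B(1): 19·1+11=30≡4 → E

QVE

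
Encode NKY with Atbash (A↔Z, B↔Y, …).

MPB

N(13) → M(12)
K(10) → P(15)
Y(24) → B(1)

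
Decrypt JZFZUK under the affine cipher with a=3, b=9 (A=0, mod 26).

The inverse of 3 mod 26 is 9, since 3·9=27≡1. Apply D(y)=9·(y−9) mod 26:
J(9): 9·(9−9)=0 → A
Z(25): 9·(25−9)=144≡14 → O
F(5): 9·(5−9)=-36≡16 → Q
Z(25): 9·(25−9)=144≡14 → O
U(20): 9·(20−9)=99≡21 → V
K(10): 9·(10−9)=9 → J

AOQOVJ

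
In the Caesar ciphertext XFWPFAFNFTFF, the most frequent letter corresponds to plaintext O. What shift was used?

17

The most frequent ciphertext letter is F (appears 6 times).
F is position 5; O is position 14.
Shift = -9≡17.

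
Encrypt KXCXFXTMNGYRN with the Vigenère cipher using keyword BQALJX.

Repeat the key across the message: BQALJXBQALJXB
K(10)+B(1): 11 → L
X(23)+Q(16): 39≡13 → N
C(2)+A(0): 2 → C
X(23)+L(11): 34≡8 → I
F(5)+J(9): 14 → O
X(23)+X(23): 46≡20 → U
T(19)+B(1): 20 → U
M(12)+Q(16): 28≡2 → C
N(13)+A(0): 13 → N
G(6)+L(11): 17 → R
Y(24)+J(9): 33≡7 → H
R(17)+X(23): 40≡14 → O
N(13)+B(1): 14 → O

LNCIOUUCNRHOO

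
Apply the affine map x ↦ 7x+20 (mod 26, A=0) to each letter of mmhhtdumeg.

aarrxpeawk

m(12): 7·12+20=104≡0 → a
m(12): 7·12+20=104≡0 → a
h(7): 7·7+20=69≡17 → r
h(7): 7·7+20=69≡17 → r
t(19): 7·19+20=153≡23 → x
d(3): 7·3+20=41≡15 → p
u(20): 7·20+20=160≡4 → e
m(12): 7·12+20=104≡0 → a
e(4): 7·4+20=48≡22 → w
g(6): 7·6+20=62≡10 → k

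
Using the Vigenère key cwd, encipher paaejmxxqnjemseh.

rwdgfpzttpfhoohj

Repeat the key across the message: cwdcwdcwdcwdcwdc
p(15)+c(2): 17 → r
a(0)+w(22): 22 → w
a(0)+d(3): 3 → d
e(4)+c(2): 6 → g
j(9)+w(22): 31≡5 → f
m(12)+d(3): 15 → p
x(23)+c(2): 25 → z
x(23)+w(22): 45≡19 → t
q(16)+d(3): 19 → t
n(13)+c(2): 15 → p
j(9)+w(22): 31≡5 → f
e(4)+d(3): 7 → h
m(12)+c(2): 14 → o
s(18)+w(22): 40≡14 → o
e(4)+d(3): 7 → h
h(7)+c(2): 9 → j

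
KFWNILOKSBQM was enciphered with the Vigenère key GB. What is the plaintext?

Repeat the key across the ciphertext: GBGBGBGBGBGB
K(10)−G(6): 4 → E
F(5)−B(1): 4 → E
W(22)−G(6): 16 → Q
N(13)−B(1): 12 → M
I(8)−G(6): 2 → C
L(11)−B(1): 10 → K
O(14)−G(6): 8 → I
K(10)−B(1): 9 → J
S(18)−G(6): 12 → M
B(1)−B(1): 0 → A
Q(16)−G(6): 10 → K
M(12)−B(1): 11 → L

EEQMCKIJMAKL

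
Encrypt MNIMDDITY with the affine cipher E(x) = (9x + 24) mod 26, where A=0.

CLSCZZSNG

M(12): 9·12+24=132≡2 → C
N(13): 9·13+24=141≡11 → L
I(8): 9·8+24=96≡18 → S
M(12): 9·12+24=132≡2 → C
D(3): 9·3+24=51≡25 → Z
D(3): 9·3+24=51≡25 → Z
I(8): 9·8+24=96≡18 → S
T(19): 9·19+24=195≡13 → N
Y(24): 9·24+24=240≡6 → G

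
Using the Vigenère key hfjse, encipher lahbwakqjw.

sfqtahpzba

Repeat the key across the message: hfjsehfjse
l(11)+h(7): 18 → s
a(0)+f(5): 5 → f
h(7)+j(9): 16 → q
b(1)+s(18): 19 → t
w(22)+e(4): 26≡0 → a
a(0)+h(7): 7 → h
k(10)+f(5): 15 → p
q(16)+j(9): 25 → z
j(9)+s(18): 27≡1 → b
w(22)+e(4): 26≡0 → a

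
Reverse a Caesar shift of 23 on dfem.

gihp

d(3): 3−23=-20≡6 → g
f(5): 5−23=-18≡8 → i
e(4): 4−23=-19≡7 → h
m(12): 12−23=-11≡15 → p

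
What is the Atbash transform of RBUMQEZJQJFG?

R(17) → I(8)
B(1) → Y(24)
U(20) → F(5)
M(12) → N(13)
Q(16) → J(9)
E(4) → V(21)
Z(25) → A(0)
J(9) → Q(16)
Q(16) → J(9)
J(9) → Q(16)
F(5) → U(20)
G(6) → T(19)

IYFNJVAQJQUT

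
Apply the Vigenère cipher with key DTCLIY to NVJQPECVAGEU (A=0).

Repeat the key across the message: DTCLIYDTCLIY
N(13)+D(3): 16 → Q
V(21)+T(19): 40≡14 → O
J(9)+C(2): 11 → L
Q(16)+L(11): 27≡1 → B
P(15)+I(8): 23 → X
E(4)+Y(24): 28≡2 → C
C(2)+D(3): 5 → F
V(21)+T(19): 40≡14 → O
A(0)+C(2): 2 → C
G(6)+L(11): 17 → R
E(4)+I(8): 12 → M
U(20)+Y(24): 44≡18 → S

QOLBXCFOCRMS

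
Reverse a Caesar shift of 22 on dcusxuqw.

hgywbyua

d(3): 3−22=-19≡7 → h
c(2): 2−22=-20≡6 → g
u(20): 20−22=-2≡24 → y
s(18): 18−22=-4≡22 → w
x(23): 23−22=1 → b
u(20): 20−22=-2≡24 → y
q(16): 16−22=-6≡20 → u
w(22): 22−22=0 → a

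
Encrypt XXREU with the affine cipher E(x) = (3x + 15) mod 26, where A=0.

GGOBX

X(23): 3·23+15=84≡6 → G
X(23): 3·23+15=84≡6 → G
R(17): 3·17+15=66≡14 → O
E(4): 3·4+15=27≡1 → B
U(20): 3·20+15=75≡23 → X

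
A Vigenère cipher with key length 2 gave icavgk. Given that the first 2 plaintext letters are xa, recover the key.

Subtract each crib letter from the matching ciphertext letter (mod 26):
i(8)−x(23)=-15≡11 → l
c(2)−a(0)=2 → c

lc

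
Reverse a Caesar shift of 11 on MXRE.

BMGT

M(12): 12−11=1 → B
X(23): 23−11=12 → M
R(17): 17−11=6 → G
E(4): 4−11=-7≡19 → T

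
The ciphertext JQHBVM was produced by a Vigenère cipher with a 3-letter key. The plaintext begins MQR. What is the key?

Subtract each crib letter from the matching ciphertext letter (mod 26):
J(9)−M(12)=-3≡23 → X
Q(16)−Q(16)=0 → A
H(7)−R(17)=-10≡16 → Q

XAQ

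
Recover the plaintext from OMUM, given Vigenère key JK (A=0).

FCLC

Repeat the key across the ciphertext: JKJK
O(14)−J(9): 5 → F
M(12)−K(10): 2 → C
U(20)−J(9): 11 → L
M(12)−K(10): 2 → C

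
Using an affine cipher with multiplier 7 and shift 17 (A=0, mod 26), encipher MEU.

XTB

M(12): 7·12+17=101≡23 → X
E(4): 7·4+17=45≡19 → T
U(20): 7·20+17=157≡1 → B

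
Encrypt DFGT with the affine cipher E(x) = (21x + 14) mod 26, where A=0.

ZPKX

D(3): 21·3+14=77≡25 → Z
F(5): 21·5+14=119≡15 → P
G(6): 21·6+14=140≡10 → K
T(19): 21·19+14=413≡23 → X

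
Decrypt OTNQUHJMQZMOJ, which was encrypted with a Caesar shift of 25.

PUORVIKNRANPK

O(14): 14−25=-11≡15 → P
T(19): 19−25=-6≡20 → U
N(13): 13−25=-12≡14 → O
Q(16): 16−25=-9≡17 → R
U(20): 20−25=-5≡21 → V
H(7): 7−25=-18≡8 → I
J(9): 9−25=-16≡10 → K
M(12): 12−25=-13≡13 → N
Q(16): 16−25=-9≡17 → R
Z(25): 25−25=0 → A
M(12): 12−25=-13≡13 → N
O(14): 14−25=-11≡15 → P
J(9): 9−25=-16≡10 → K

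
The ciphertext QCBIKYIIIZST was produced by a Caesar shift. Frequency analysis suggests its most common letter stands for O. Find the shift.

20

The most frequent ciphertext letter is I (appears 4 times).
I is position 8; O is position 14.
Shift = -6≡20.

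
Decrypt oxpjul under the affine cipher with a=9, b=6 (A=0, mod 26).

yzbjqp

The inverse of 9 mod 26 is 3, since 9·3=27≡1. Apply D(y)=3·(y−6) mod 26:
o(14): 3·(14−6)=24 → y
x(23): 3·(23−6)=51≡25 → z
p(15): 3·(15−6)=27≡1 → b
j(9): 3·(9−6)=9 → j
u(20): 3·(20−6)=42≡16 → q
l(11): 3·(11−6)=15 → p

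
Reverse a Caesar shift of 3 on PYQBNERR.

MVNYKBOO

P(15): 15−3=12 → M
Y(24): 24−3=21 → V
Q(16): 16−3=13 → N
B(1): 1−3=-2≡24 → Y
N(13): 13−3=10 → K
E(4): 4−3=1 → B
R(17): 17−3=14 → O
R(17): 17−3=14 → O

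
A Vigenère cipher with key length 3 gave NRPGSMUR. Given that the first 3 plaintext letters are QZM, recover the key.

Subtract each crib letter from the matching ciphertext letter (mod 26):
N(13)−Q(16)=-3≡23 → X
R(17)−Z(25)=-8≡18 → S
P(15)−M(12)=3 → D

XSD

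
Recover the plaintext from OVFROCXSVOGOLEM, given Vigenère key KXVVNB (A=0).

Repeat the key across the ciphertext: KXVVNBKXVVNBKXV
O(14)−K(10): 4 → E
V(21)−X(23): -2≡24 → Y
F(5)−V(21): -16≡10 → K
R(17)−V(21): -4≡22 → W
O(14)−N(13): 1 → B
C(2)−B(1): 1 → B
X(23)−K(10): 13 → N
S(18)−X(23): -5≡21 → V
V(21)−V(21): 0 → A
O(14)−V(21): -7≡19 → T
G(6)−N(13): -7≡19 → T
O(14)−B(1): 13 → N
L(11)−K(10): 1 → B
E(4)−X(23): -19≡7 → H
M(12)−V(21): -9≡17 → R

EYKWBBNVATTNBHR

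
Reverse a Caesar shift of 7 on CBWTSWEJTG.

VUPMLPXCMZ

C(2): 2−7=-5≡21 → V
B(1): 1−7=-6≡20 → U
W(22): 22−7=15 → P
T(19): 19−7=12 → M
S(18): 18−7=11 → L
W(22): 22−7=15 → P
E(4): 4−7=-3≡23 → X
J(9): 9−7=2 → C
T(19): 19−7=12 → M
G(6): 6−7=-1≡25 → Z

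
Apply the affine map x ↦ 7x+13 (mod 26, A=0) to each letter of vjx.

eys

v(21): 7·21+13=160≡4 → e
j(9): 7·9+13=76≡24 → y
x(23): 7·23+13=174≡18 → s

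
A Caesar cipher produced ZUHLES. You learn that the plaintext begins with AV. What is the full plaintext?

From the crib: Z(25)−A(0)=25, so the shift is 25.
Subtract 25 from each ciphertext letter:
Z(25): 25−25=0 → A
U(20): 20−25=-5≡21 → V
H(7): 7−25=-18≡8 → I
L(11): 11−25=-14≡12 → M
E(4): 4−25=-21≡5 → F
S(18): 18−25=-7≡19 → T

AVIMFT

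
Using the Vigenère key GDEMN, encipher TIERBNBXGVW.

Repeat the key across the message: GDEMNGDEMNG
T(19)+G(6): 25 → Z
I(8)+D(3): 11 → L
E(4)+E(4): 8 → I
R(17)+M(12): 29≡3 → D
B(1)+N(13): 14 → O
N(13)+G(6): 19 → T
B(1)+D(3): 4 → E
X(23)+E(4): 27≡1 → B
G(6)+M(12): 18 → S
V(21)+N(13): 34≡8 → I
W(22)+G(6): 28≡2 → C

ZLIDOTEBSIC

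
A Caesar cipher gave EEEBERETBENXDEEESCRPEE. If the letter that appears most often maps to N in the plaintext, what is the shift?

17

The most frequent ciphertext letter is E (appears 11 times).
E is position 4; N is position 13.
Shift = -9≡17.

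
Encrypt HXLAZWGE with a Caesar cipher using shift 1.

IYMBAXHF

H(7): 7+1=8 → I
X(23): 23+1=24 → Y
L(11): 11+1=12 → M
A(0): 0+1=1 → B
Z(25): 25+1=26≡0 → A
W(22): 22+1=23 → X
G(6): 6+1=7 → H
E(4): 4+1=5 → F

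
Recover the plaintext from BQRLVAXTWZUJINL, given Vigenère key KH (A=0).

Repeat the key across the ciphertext: KHKHKHKHKHKHKHK
B(1)−K(10): -9≡17 → R
Q(16)−H(7): 9 → J
R(17)−K(10): 7 → H
L(11)−H(7): 4 → E
V(21)−K(10): 11 → L
A(0)−H(7): -7≡19 → T
X(23)−K(10): 13 → N
T(19)−H(7): 12 → M
W(22)−K(10): 12 → M
Z(25)−H(7): 18 → S
U(20)−K(10): 10 → K
J(9)−H(7): 2 → C
I(8)−K(10): -2≡24 → Y
N(13)−H(7): 6 → G
L(11)−K(10): 1 → B

RJHELTNMMSKCYGB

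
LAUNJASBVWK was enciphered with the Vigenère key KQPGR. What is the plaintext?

Repeat the key across the ciphertext: KQPGRKQPGRK
L(11)−K(10): 1 → B
A(0)−Q(16): -16≡10 → K
U(20)−P(15): 5 → F
N(13)−G(6): 7 → H
J(9)−R(17): -8≡18 → S
A(0)−K(10): -10≡16 → Q
S(18)−Q(16): 2 → C
B(1)−P(15): -14≡12 → M
V(21)−G(6): 15 → P
W(22)−R(17): 5 → F
K(10)−K(10): 0 → A

BKFHSQCMPFA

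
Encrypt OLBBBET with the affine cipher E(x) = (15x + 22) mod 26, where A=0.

O(14): 15·14+22=232≡24 → Y
L(11): 15·11+22=187≡5 → F
B(1): 15·1+22=37≡11 → L
B(1): 15·1+22=37≡11 → L
B(1): 15·1+22=37≡11 → L
E(4): 15·4+22=82≡4 → E
T(19): 15·19+22=307≡21 → V

YFLLLEV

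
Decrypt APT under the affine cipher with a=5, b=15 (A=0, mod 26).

The inverse of 5 mod 26 is 21, since 5·21=105≡1. Apply D(y)=21·(y−15) mod 26:
A(0): 21·(0−15)=-315≡23 → X
P(15): 21·(15−15)=0 → A
T(19): 21·(19−15)=84≡6 → G

XAG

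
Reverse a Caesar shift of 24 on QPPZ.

SRRB

Q(16): 16−24=-8≡18 → S
P(15): 15−24=-9≡17 → R
P(15): 15−24=-9≡17 → R
Z(25): 25−24=1 → B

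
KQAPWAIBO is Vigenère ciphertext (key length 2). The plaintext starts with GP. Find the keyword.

Subtract each crib letter from the matching ciphertext letter (mod 26):
K(10)−G(6)=4 → E
Q(16)−P(15)=1 → B

EB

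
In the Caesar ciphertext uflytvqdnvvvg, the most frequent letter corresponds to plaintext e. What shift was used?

The most frequent ciphertext letter is v (appears 4 times).
v is position 21; e is position 4.
Shift = 17.

17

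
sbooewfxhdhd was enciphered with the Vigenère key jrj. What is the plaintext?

Repeat the key across the ciphertext: jrjjrjjrjjrj
s(18)−j(9): 9 → j
b(1)−r(17): -16≡10 → k
o(14)−j(9): 5 → f
o(14)−j(9): 5 → f
e(4)−r(17): -13≡13 → n
w(22)−j(9): 13 → n
f(5)−j(9): -4≡22 → w
x(23)−r(17): 6 → g
h(7)−j(9): -2≡24 → y
d(3)−j(9): -6≡20 → u
h(7)−r(17): -10≡16 → q
d(3)−j(9): -6≡20 → u

jkffnnwgyuqu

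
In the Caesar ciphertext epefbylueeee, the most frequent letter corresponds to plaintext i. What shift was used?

22

The most frequent ciphertext letter is e (appears 6 times).
e is position 4; i is position 8.
Shift = -4≡22.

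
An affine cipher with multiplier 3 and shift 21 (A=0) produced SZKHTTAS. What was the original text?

The inverse of 3 mod 26 is 9, since 3·9=27≡1. Apply D(y)=9·(y−21) mod 26:
S(18): 9·(18−21)=-27≡25 → Z
Z(25): 9·(25−21)=36≡10 → K
K(10): 9·(10−21)=-99≡5 → F
H(7): 9·(7−21)=-126≡4 → E
T(19): 9·(19−21)=-18≡8 → I
T(19): 9·(19−21)=-18≡8 → I
A(0): 9·(0−21)=-189≡19 → T
S(18): 9·(18−21)=-27≡25 → Z

ZKFEIITZ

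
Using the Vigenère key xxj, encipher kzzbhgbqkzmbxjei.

hwiyepyntwjkugnf

Repeat the key across the message: xxjxxjxxjxxjxxjx
k(10)+x(23): 33≡7 → h
z(25)+x(23): 48≡22 → w
z(25)+j(9): 34≡8 → i
b(1)+x(23): 24 → y
h(7)+x(23): 30≡4 → e
g(6)+j(9): 15 → p
b(1)+x(23): 24 → y
q(16)+x(23): 39≡13 → n
k(10)+j(9): 19 → t
z(25)+x(23): 48≡22 → w
m(12)+x(23): 35≡9 → j
b(1)+j(9): 10 → k
x(23)+x(23): 46≡20 → u
j(9)+x(23): 32≡6 → g
e(4)+j(9): 13 → n
i(8)+x(23): 31≡5 → f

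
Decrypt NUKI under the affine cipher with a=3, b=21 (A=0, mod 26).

The inverse of 3 mod 26 is 9, since 3·9=27≡1. Apply D(y)=9·(y−21) mod 26:
N(13): 9·(13−21)=-72≡6 → G
U(20): 9·(20−21)=-9≡17 → R
K(10): 9·(10−21)=-99≡5 → F
I(8): 9·(8−21)=-117≡13 → N

GRFN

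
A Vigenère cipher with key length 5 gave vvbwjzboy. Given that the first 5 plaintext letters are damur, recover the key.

Subtract each crib letter from the matching ciphertext letter (mod 26):
v(21)−d(3)=18 → s
v(21)−a(0)=21 → v
b(1)−m(12)=-11≡15 → p
w(22)−u(20)=2 → c
j(9)−r(17)=-8≡18 → s

svpcs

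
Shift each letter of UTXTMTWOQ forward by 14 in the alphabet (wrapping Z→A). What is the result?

IHLHAHKCE

U(20): 20+14=34≡8 → I
T(19): 19+14=33≡7 → H
X(23): 23+14=37≡11 → L
T(19): 19+14=33≡7 → H
M(12): 12+14=26≡0 → A
T(19): 19+14=33≡7 → H
W(22): 22+14=36≡10 → K
O(14): 14+14=28≡2 → C
Q(16): 16+14=30≡4 → E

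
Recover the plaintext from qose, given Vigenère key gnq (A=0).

kbcy

Repeat the key across the ciphertext: gnqg
q(16)−g(6): 10 → k
o(14)−n(13): 1 → b
s(18)−q(16): 2 → c
e(4)−g(6): -2≡24 → y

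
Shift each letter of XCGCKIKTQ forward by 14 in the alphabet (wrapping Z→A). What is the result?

LQUQYWYHE

X(23): 23+14=37≡11 → L
C(2): 2+14=16 → Q
G(6): 6+14=20 → U
C(2): 2+14=16 → Q
K(10): 10+14=24 → Y
I(8): 8+14=22 → W
K(10): 10+14=24 → Y
T(19): 19+14=33≡7 → H
Q(16): 16+14=30≡4 → E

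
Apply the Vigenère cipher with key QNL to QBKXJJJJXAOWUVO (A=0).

Repeat the key across the message: QNLQNLQNLQNLQNL
Q(16)+Q(16): 32≡6 → G
B(1)+N(13): 14 → O
K(10)+L(11): 21 → V
X(23)+Q(16): 39≡13 → N
J(9)+N(13): 22 → W
J(9)+L(11): 20 → U
J(9)+Q(16): 25 → Z
J(9)+N(13): 22 → W
X(23)+L(11): 34≡8 → I
A(0)+Q(16): 16 → Q
O(14)+N(13): 27≡1 → B
W(22)+L(11): 33≡7 → H
U(20)+Q(16): 36≡10 → K
V(21)+N(13): 34≡8 → I
O(14)+L(11): 25 → Z

GOVNWUZWIQBHKIZ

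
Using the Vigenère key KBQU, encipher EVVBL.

OWLVV

Repeat the key across the message: KBQUK
E(4)+K(10): 14 → O
V(21)+B(1): 22 → W
V(21)+Q(16): 37≡11 → L
B(1)+U(20): 21 → V
L(11)+K(10): 21 → V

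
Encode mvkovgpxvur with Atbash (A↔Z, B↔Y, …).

nepletkcefi

m(12) → n(13)
v(21) → e(4)
k(10) → p(15)
o(14) → l(11)
v(21) → e(4)
g(6) → t(19)
p(15) → k(10)
x(23) → c(2)
v(21) → e(4)
u(20) → f(5)
r(17) → i(8)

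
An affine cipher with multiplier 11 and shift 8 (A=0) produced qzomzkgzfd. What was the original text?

The inverse of 11 mod 26 is 19, since 11·19=209≡1. Apply D(y)=19·(y−8) mod 26:
q(16): 19·(16−8)=152≡22 → w
z(25): 19·(25−8)=323≡11 → l
o(14): 19·(14−8)=114≡10 → k
m(12): 19·(12−8)=76≡24 → y
z(25): 19·(25−8)=323≡11 → l
k(10): 19·(10−8)=38≡12 → m
g(6): 19·(6−8)=-38≡14 → o
z(25): 19·(25−8)=323≡11 → l
f(5): 19·(5−8)=-57≡21 → v
d(3): 19·(3−8)=-95≡9 → j

wlkylmolvj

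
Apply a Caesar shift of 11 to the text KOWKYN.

K(10): 10+11=21 → V
O(14): 14+11=25 → Z
W(22): 22+11=33≡7 → H
K(10): 10+11=21 → V
Y(24): 24+11=35≡9 → J
N(13): 13+11=24 → Y

VZHVJY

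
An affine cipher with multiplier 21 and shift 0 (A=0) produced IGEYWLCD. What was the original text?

The inverse of 21 mod 26 is 5, since 21·5=105≡1. Apply D(y)=5·(y−0) mod 26:
I(8): 5·(8−0)=40≡14 → O
G(6): 5·(6−0)=30≡4 → E
E(4): 5·(4−0)=20 → U
Y(24): 5·(24−0)=120≡16 → Q
W(22): 5·(22−0)=110≡6 → G
L(11): 5·(11−0)=55≡3 → D
C(2): 5·(2−0)=10 → K
D(3): 5·(3−0)=15 → P

OEUQGDKP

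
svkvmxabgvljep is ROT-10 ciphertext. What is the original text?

ilalcnqrwlbzuf

s(18): 18−10=8 → i
v(21): 21−10=11 → l
k(10): 10−10=0 → a
v(21): 21−10=11 → l
m(12): 12−10=2 → c
x(23): 23−10=13 → n
a(0): 0−10=-10≡16 → q
b(1): 1−10=-9≡17 → r
g(6): 6−10=-4≡22 → w
v(21): 21−10=11 → l
l(11): 11−10=1 → b
j(9): 9−10=-1≡25 → z
e(4): 4−10=-6≡20 → u
p(15): 15−10=5 → f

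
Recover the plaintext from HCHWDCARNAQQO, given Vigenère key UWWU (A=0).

Repeat the key across the ciphertext: UWWUUWWUUWWUU
H(7)−U(20): -13≡13 → N
C(2)−W(22): -20≡6 → G
H(7)−W(22): -15≡11 → L
W(22)−U(20): 2 → C
D(3)−U(20): -17≡9 → J
C(2)−W(22): -20≡6 → G
A(0)−W(22): -22≡4 → E
R(17)−U(20): -3≡23 → X
N(13)−U(20): -7≡19 → T
A(0)−W(22): -22≡4 → E
Q(16)−W(22): -6≡20 → U
Q(16)−U(20): -4≡22 → W
O(14)−U(20): -6≡20 → U

NGLCJGEXTEUWU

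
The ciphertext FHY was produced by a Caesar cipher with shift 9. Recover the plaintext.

WYP

F(5): 5−9=-4≡22 → W
H(7): 7−9=-2≡24 → Y
Y(24): 24−9=15 → P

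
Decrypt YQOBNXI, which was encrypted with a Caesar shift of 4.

Y(24): 24−4=20 → U
Q(16): 16−4=12 → M
O(14): 14−4=10 → K
B(1): 1−4=-3≡23 → X
N(13): 13−4=9 → J
X(23): 23−4=19 → T
I(8): 8−4=4 → E

UMKXJTE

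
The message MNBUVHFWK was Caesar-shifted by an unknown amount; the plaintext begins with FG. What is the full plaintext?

From the crib: M(12)−F(5)=7, so the shift is 7.
Subtract 7 from each ciphertext letter:
M(12): 12−7=5 → F
N(13): 13−7=6 → G
B(1): 1−7=-6≡20 → U
U(20): 20−7=13 → N
V(21): 21−7=14 → O
H(7): 7−7=0 → A
F(5): 5−7=-2≡24 → Y
W(22): 22−7=15 → P
K(10): 10−7=3 → D

FGUNOAYPD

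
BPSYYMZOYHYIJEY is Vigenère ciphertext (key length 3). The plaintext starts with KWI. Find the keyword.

Subtract each crib letter from the matching ciphertext letter (mod 26):
B(1)−K(10)=-9≡17 → R
P(15)−W(22)=-7≡19 → T
S(18)−I(8)=10 → K

RTK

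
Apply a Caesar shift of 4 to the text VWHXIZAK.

V(21): 21+4=25 → Z
W(22): 22+4=26≡0 → A
H(7): 7+4=11 → L
X(23): 23+4=27≡1 → B
I(8): 8+4=12 → M
Z(25): 25+4=29≡3 → D
A(0): 0+4=4 → E
K(10): 10+4=14 → O

ZALBMDEO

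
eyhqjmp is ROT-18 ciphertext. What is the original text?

mgpyrux

e(4): 4−18=-14≡12 → m
y(24): 24−18=6 → g
h(7): 7−18=-11≡15 → p
q(16): 16−18=-2≡24 → y
j(9): 9−18=-9≡17 → r
m(12): 12−18=-6≡20 → u
p(15): 15−18=-3≡23 → x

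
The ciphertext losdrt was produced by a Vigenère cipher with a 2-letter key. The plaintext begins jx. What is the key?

Subtract each crib letter from the matching ciphertext letter (mod 26):
l(11)−j(9)=2 → c
o(14)−x(23)=-9≡17 → r

cr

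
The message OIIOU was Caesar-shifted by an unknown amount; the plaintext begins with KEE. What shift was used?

From the crib: O(14)−K(10)=4, so the shift is 4.

4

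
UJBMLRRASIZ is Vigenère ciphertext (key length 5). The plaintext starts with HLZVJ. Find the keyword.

NYCRC

Subtract each crib letter from the matching ciphertext letter (mod 26):
U(20)−H(7)=13 → N
J(9)−L(11)=-2≡24 → Y
B(1)−Z(25)=-24≡2 → C
M(12)−V(21)=-9≡17 → R
L(11)−J(9)=2 → C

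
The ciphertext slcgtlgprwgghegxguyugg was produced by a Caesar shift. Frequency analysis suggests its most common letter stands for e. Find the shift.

2

The most frequent ciphertext letter is g (appears 8 times).
g is position 6; e is position 4.
Shift = 2.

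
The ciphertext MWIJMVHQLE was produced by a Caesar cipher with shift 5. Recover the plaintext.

M(12): 12−5=7 → H
W(22): 22−5=17 → R
I(8): 8−5=3 → D
J(9): 9−5=4 → E
M(12): 12−5=7 → H
V(21): 21−5=16 → Q
H(7): 7−5=2 → C
Q(16): 16−5=11 → L
L(11): 11−5=6 → G
E(4): 4−5=-1≡25 → Z

HRDEHQCLGZ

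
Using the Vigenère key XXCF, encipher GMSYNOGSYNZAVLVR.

DJUDKLIXVKBFSIXW

Repeat the key across the message: XXCFXXCFXXCFXXCF
G(6)+X(23): 29≡3 → D
M(12)+X(23): 35≡9 → J
S(18)+C(2): 20 → U
Y(24)+F(5): 29≡3 → D
N(13)+X(23): 36≡10 → K
O(14)+X(23): 37≡11 → L
G(6)+C(2): 8 → I
S(18)+F(5): 23 → X
Y(24)+X(23): 47≡21 → V
N(13)+X(23): 36≡10 → K
Z(25)+C(2): 27≡1 → B
A(0)+F(5): 5 → F
V(21)+X(23): 44≡18 → S
L(11)+X(23): 34≡8 → I
V(21)+C(2): 23 → X
R(17)+F(5): 22 → W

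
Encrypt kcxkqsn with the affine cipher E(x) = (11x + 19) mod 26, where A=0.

k(10): 11·10+19=129≡25 → z
c(2): 11·2+19=41≡15 → p
x(23): 11·23+19=272≡12 → m
k(10): 11·10+19=129≡25 → z
q(16): 11·16+19=195≡13 → n
s(18): 11·18+19=217≡9 → j
n(13): 11·13+19=162≡6 → g

zpmznjg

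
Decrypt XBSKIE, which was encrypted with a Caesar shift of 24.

X(23): 23−24=-1≡25 → Z
B(1): 1−24=-23≡3 → D
S(18): 18−24=-6≡20 → U
K(10): 10−24=-14≡12 → M
I(8): 8−24=-16≡10 → K
E(4): 4−24=-20≡6 → G

ZDUMKG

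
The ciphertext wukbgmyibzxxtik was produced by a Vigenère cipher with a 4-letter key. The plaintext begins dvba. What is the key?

Subtract each crib letter from the matching ciphertext letter (mod 26):
w(22)−d(3)=19 → t
u(20)−v(21)=-1≡25 → z
k(10)−b(1)=9 → j
b(1)−a(0)=1 → b

tzjb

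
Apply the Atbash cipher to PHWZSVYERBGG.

KSDAHEBVIYTT

P(15) → K(10)
H(7) → S(18)
W(22) → D(3)
Z(25) → A(0)
S(18) → H(7)
V(21) → E(4)
Y(24) → B(1)
E(4) → V(21)
R(17) → I(8)
B(1) → Y(24)
G(6) → T(19)
G(6) → T(19)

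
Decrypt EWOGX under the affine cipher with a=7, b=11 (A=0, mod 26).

ZJTDY

The inverse of 7 mod 26 is 15, since 7·15=105≡1. Apply D(y)=15·(y−11) mod 26:
E(4): 15·(4−11)=-105≡25 → Z
W(22): 15·(22−11)=165≡9 → J
O(14): 15·(14−11)=45≡19 → T
G(6): 15·(6−11)=-75≡3 → D
X(23): 15·(23−11)=180≡24 → Y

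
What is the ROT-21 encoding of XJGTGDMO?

SEBOBYHJ

X(23): 23+21=44≡18 → S
J(9): 9+21=30≡4 → E
G(6): 6+21=27≡1 → B
T(19): 19+21=40≡14 → O
G(6): 6+21=27≡1 → B
D(3): 3+21=24 → Y
M(12): 12+21=33≡7 → H
O(14): 14+21=35≡9 → J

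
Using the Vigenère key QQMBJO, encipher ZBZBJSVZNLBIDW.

PRLCSGLPZMKWTM

Repeat the key across the message: QQMBJOQQMBJOQQ
Z(25)+Q(16): 41≡15 → P
B(1)+Q(16): 17 → R
Z(25)+M(12): 37≡11 → L
B(1)+B(1): 2 → C
J(9)+J(9): 18 → S
S(18)+O(14): 32≡6 → G
V(21)+Q(16): 37≡11 → L
Z(25)+Q(16): 41≡15 → P
N(13)+M(12): 25 → Z
L(11)+B(1): 12 → M
B(1)+J(9): 10 → K
I(8)+O(14): 22 → W
D(3)+Q(16): 19 → T
W(22)+Q(16): 38≡12 → M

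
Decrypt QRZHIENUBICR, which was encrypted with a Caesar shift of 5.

LMUCDZIPWDXM

Q(16): 16−5=11 → L
R(17): 17−5=12 → M
Z(25): 25−5=20 → U
H(7): 7−5=2 → C
I(8): 8−5=3 → D
E(4): 4−5=-1≡25 → Z
N(13): 13−5=8 → I
U(20): 20−5=15 → P
B(1): 1−5=-4≡22 → W
I(8): 8−5=3 → D
C(2): 2−5=-3≡23 → X
R(17): 17−5=12 → M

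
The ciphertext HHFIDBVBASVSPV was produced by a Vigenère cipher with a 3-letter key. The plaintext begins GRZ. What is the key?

BQG

Subtract each crib letter from the matching ciphertext letter (mod 26):
H(7)−G(6)=1 → B
H(7)−R(17)=-10≡16 → Q
F(5)−Z(25)=-20≡6 → G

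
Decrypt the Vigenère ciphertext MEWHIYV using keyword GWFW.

GIRLCCQ

Repeat the key across the ciphertext: GWFWGWF
M(12)−G(6): 6 → G
E(4)−W(22): -18≡8 → I
W(22)−F(5): 17 → R
H(7)−W(22): -15≡11 → L
I(8)−G(6): 2 → C
Y(24)−W(22): 2 → C
V(21)−F(5): 16 → Q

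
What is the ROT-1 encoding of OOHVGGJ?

O(14): 14+1=15 → P
O(14): 14+1=15 → P
H(7): 7+1=8 → I
V(21): 21+1=22 → W
G(6): 6+1=7 → H
G(6): 6+1=7 → H
J(9): 9+1=10 → K

PPIWHHK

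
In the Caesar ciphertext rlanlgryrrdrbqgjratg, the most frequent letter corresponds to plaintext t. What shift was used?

24

The most frequent ciphertext letter is r (appears 6 times).
r is position 17; t is position 19.
Shift = -2≡24.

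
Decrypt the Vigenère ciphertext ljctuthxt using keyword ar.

lsccuchgt

Repeat the key across the ciphertext: arararara
l(11)−a(0): 11 → l
j(9)−r(17): -8≡18 → s
c(2)−a(0): 2 → c
t(19)−r(17): 2 → c
u(20)−a(0): 20 → u
t(19)−r(17): 2 → c
h(7)−a(0): 7 → h
x(23)−r(17): 6 → g
t(19)−a(0): 19 → t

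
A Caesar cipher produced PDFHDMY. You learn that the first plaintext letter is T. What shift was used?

22

From the crib: P(15)−T(19)=-4≡22, so the shift is 22.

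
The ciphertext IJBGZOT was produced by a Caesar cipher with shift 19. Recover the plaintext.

PQINGVA

I(8): 8−19=-11≡15 → P
J(9): 9−19=-10≡16 → Q
B(1): 1−19=-18≡8 → I
G(6): 6−19=-13≡13 → N
Z(25): 25−19=6 → G
O(14): 14−19=-5≡21 → V
T(19): 19−19=0 → A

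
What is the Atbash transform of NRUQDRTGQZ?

MIFJWIGTJA

N(13) → M(12)
R(17) → I(8)
U(20) → F(5)
Q(16) → J(9)
D(3) → W(22)
R(17) → I(8)
T(19) → G(6)
G(6) → T(19)
Q(16) → J(9)
Z(25) → A(0)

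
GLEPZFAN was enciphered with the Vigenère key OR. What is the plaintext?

Repeat the key across the ciphertext: OROROROR
G(6)−O(14): -8≡18 → S
L(11)−R(17): -6≡20 → U
E(4)−O(14): -10≡16 → Q
P(15)−R(17): -2≡24 → Y
Z(25)−O(14): 11 → L
F(5)−R(17): -12≡14 → O
A(0)−O(14): -14≡12 → M
N(13)−R(17): -4≡22 → W

SUQYLOMW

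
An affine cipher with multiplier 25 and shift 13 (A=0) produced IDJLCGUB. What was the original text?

The inverse of 25 mod 26 is 25, since 25·25=625≡1. Apply D(y)=25·(y−13) mod 26:
I(8): 25·(8−13)=-125≡5 → F
D(3): 25·(3−13)=-250≡10 → K
J(9): 25·(9−13)=-100≡4 → E
L(11): 25·(11−13)=-50≡2 → C
C(2): 25·(2−13)=-275≡11 → L
G(6): 25·(6−13)=-175≡7 → H
U(20): 25·(20−13)=175≡19 → T
B(1): 25·(1−13)=-300≡12 → M

FKECLHTM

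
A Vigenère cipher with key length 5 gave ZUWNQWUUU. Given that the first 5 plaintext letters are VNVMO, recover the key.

Subtract each crib letter from the matching ciphertext letter (mod 26):
Z(25)−V(21)=4 → E
U(20)−N(13)=7 → H
W(22)−V(21)=1 → B
N(13)−M(12)=1 → B
Q(16)−O(14)=2 → C

EHBBC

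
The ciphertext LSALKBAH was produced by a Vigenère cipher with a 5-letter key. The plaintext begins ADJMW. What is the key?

Subtract each crib letter from the matching ciphertext letter (mod 26):
L(11)−A(0)=11 → L
S(18)−D(3)=15 → P
A(0)−J(9)=-9≡17 → R
L(11)−M(12)=-1≡25 → Z
K(10)−W(22)=-12≡14 → O

LPRZO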